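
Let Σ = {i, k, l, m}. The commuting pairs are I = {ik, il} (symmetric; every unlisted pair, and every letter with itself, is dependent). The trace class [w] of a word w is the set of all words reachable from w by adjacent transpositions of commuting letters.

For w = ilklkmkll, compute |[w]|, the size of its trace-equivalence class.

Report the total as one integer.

5

#0=i has no predecessor
#1=l has no predecessor
#2=k depends on [1:l]
#3=l depends on [2:k]
#4=k depends on [3:l]
#5=m depends on [0:i, 4:k]
#6=k depends on [5:m]
#7=l depends on [6:k]
#8=l depends on [7:l]
sources: [0:i, 1:l]
N(rest) = Σ N(rest − s) over sources s of rest; N(one piece) = 1:
  size 1 → [8]=1
  size 2 → [7,8]=1
  size 3 → [6,7,8]=1
  size 4 → [5,6,7,8]=1
  size 5 → [0,5,6,7,8]=1  [4,5,6,7,8]=1
  size 6 → [0,4,5,6,7,8]=2  [3,4,5,6,7,8]=1
  size 7 → [0,3,4,5,6,7,8]=3  [2,3,4,5,6,7,8]=1
  first=0(i) contributes 1
  first=1(l) contributes 4
|[w]| = 5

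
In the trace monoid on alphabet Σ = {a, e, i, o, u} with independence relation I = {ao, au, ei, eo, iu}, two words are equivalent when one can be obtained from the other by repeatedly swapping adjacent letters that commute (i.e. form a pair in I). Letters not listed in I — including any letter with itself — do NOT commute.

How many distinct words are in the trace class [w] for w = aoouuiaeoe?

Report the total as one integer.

drop 0:a onto floor
drop 1:o onto floor
drop 2:o onto {1:o}
drop 3:u onto {2:o}
drop 4:u onto {3:u}
drop 5:i onto {0:a, 2:o}
drop 6:a onto {5:i}
drop 7:e onto {4:u, 6:a}
drop 8:o onto {4:u, 5:i}
drop 9:e onto {7:e}
ground layer = {0:a, 1:o}
drop-orders for the pieces not yet dropped (sum over which currently-grounded one goes next):
  1 to go: {8} 1  {9} 1
  2 to go: {7,9} 1  {8,9} 2
  3 to go: {6,7,9} 1  {7,8,9} 3
  4 to go: {4,7,8,9} 3  {6,7,8,9} 4
  5 to go: {3,4,7,8,9} 3  {4,6,7,8,9} 7  {5,6,7,8,9} 4
  6 to go: {0,5,6,7,8,9} 4  {3,4,6,7,8,9} 10  {4,5,6,7,8,9} 11
  7 to go: {0,4,5,6,7,8,9} 15  {3,4,5,6,7,8,9} 21
  8 to go: {0,3,4,5,6,7,8,9} 36  {2,3,4,5,6,7,8,9} 21
  if 0:a drops first: 21 orders
  if 1:o drops first: 57 orders
heap linearizations: 78

78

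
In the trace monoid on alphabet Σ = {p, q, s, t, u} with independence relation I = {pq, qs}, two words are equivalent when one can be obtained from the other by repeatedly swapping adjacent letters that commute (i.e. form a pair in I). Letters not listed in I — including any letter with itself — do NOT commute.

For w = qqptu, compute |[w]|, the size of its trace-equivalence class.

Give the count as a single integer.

3

#0=q has no predecessor
#1=q depends on [0:q]
#2=p has no predecessor
#3=t depends on [1:q, 2:p]
#4=u depends on [3:t]
sources: [0:q, 2:p]
N(rest) = Σ N(rest − s) over sources s of rest; N(one piece) = 1:
  size 1 → [4]=1
  size 2 → [3,4]=1
  size 3 → [1,3,4]=1  [2,3,4]=1
  first=0(q) contributes 2
  first=2(p) contributes 1
|[w]| = 3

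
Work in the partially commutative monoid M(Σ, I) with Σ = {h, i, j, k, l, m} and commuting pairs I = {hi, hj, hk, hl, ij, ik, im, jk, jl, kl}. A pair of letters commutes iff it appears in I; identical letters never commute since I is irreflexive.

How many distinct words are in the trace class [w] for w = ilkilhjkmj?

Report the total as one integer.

840

#0=i has no predecessor
#1=l depends on [0:i]
#2=k has no predecessor
#3=i depends on [1:l]
#4=l depends on [3:i]
#5=h has no predecessor
#6=j has no predecessor
#7=k depends on [2:k]
#8=m depends on [4:l, 5:h, 6:j, 7:k]
#9=j depends on [8:m]
sources: [0:i, 2:k, 5:h, 6:j]
N(rest) = Σ N(rest − s) over sources s of rest; N(one piece) = 1:
  size 1 → [9]=1
  size 2 → [8,9]=1
  size 3 → [4,8,9]=1  [5,8,9]=1  [6,8,9]=1  [7,8,9]=1
  size 4 → [2,7,8,9]=1  [3,4,8,9]=1  [4,5,8,9]=2  [4,6,8,9]=2  [4,7,8,9]=2  [5,6,8,9]=2  [5,7,8,9]=2  [6,7,8,9]=2
  size 5 → [1,3,4,8,9]=1  [2,4,7,8,9]=3  [2,5,7,8,9]=3  [2,6,7,8,9]=3  [3,4,5,8,9]=3  [3,4,6,8,9]=3  [3,4,7,8,9]=3  [4,5,6,8,9]=6  [4,5,7,8,9]=6  [4,6,7,8,9]=6  [5,6,7,8,9]=6
  size 6 → [0,1,3,4,8,9]=1  [1,3,4,5,8,9]=4  [1,3,4,6,8,9]=4  [1,3,4,7,8,9]=4  [2,3,4,7,8,9]=6  [2,4,5,7,8,9]=12  [2,4,6,7,8,9]=12  [2,5,6,7,8,9]=12  [3,4,5,6,8,9]=12  [3,4,5,7,8,9]=12  [3,4,6,7,8,9]=12  [4,5,6,7,8,9]=24
  size 7 → [0,1,3,4,5,8,9]=5  [0,1,3,4,6,8,9]=5  [0,1,3,4,7,8,9]=5  [1,2,3,4,7,8,9]=10  [1,3,4,5,6,8,9]=20  [1,3,4,5,7,8,9]=20  [1,3,4,6,7,8,9]=20  [2,3,4,5,7,8,9]=30  [2,3,4,6,7,8,9]=30  [2,4,5,6,7,8,9]=60  [3,4,5,6,7,8,9]=60
  size 8 → [0,1,2,3,4,7,8,9]=15  [0,1,3,4,5,6,8,9]=30  [0,1,3,4,5,7,8,9]=30  [0,1,3,4,6,7,8,9]=30  [1,2,3,4,5,7,8,9]=60  [1,2,3,4,6,7,8,9]=60  [1,3,4,5,6,7,8,9]=120  [2,3,4,5,6,7,8,9]=180
  first=0(i) contributes 420
  first=2(k) contributes 210
  first=5(h) contributes 105
  first=6(j) contributes 105
|[w]| = 840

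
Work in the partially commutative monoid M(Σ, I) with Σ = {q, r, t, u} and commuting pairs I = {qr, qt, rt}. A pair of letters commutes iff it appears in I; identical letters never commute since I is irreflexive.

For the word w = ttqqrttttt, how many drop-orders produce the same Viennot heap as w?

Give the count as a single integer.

360

#0=t has no predecessor
#1=t depends on [0:t]
#2=q has no predecessor
#3=q depends on [2:q]
#4=r has no predecessor
#5=t depends on [1:t]
#6=t depends on [5:t]
#7=t depends on [6:t]
#8=t depends on [7:t]
#9=t depends on [8:t]
sources: [0:t, 2:q, 4:r]
N(rest) = Σ N(rest − s) over sources s of rest; N(one piece) = 1:
  size 1 → [3]=1  [4]=1  [9]=1
  size 2 → [2,3]=1  [3,4]=2  [3,9]=2  [4,9]=2  [8,9]=1
  size 3 → [2,3,4]=3  [2,3,9]=3  [3,4,9]=6  [3,8,9]=3  [4,8,9]=3  [7,8,9]=1
  size 4 → [2,3,4,9]=12  [2,3,8,9]=6  [3,4,8,9]=12  [3,7,8,9]=4  [4,7,8,9]=4  [6,7,8,9]=1
  size 5 → [2,3,4,8,9]=30  [2,3,7,8,9]=10  [3,4,7,8,9]=20  [3,6,7,8,9]=5  [4,6,7,8,9]=5  [5,6,7,8,9]=1
  size 6 → [1,5,6,7,8,9]=1  [2,3,4,7,8,9]=60  [2,3,6,7,8,9]=15  [3,4,6,7,8,9]=30  [3,5,6,7,8,9]=6  [4,5,6,7,8,9]=6
  size 7 → [0,1,5,6,7,8,9]=1  [1,3,5,6,7,8,9]=7  [1,4,5,6,7,8,9]=7  [2,3,4,6,7,8,9]=105  [2,3,5,6,7,8,9]=21  [3,4,5,6,7,8,9]=42
  size 8 → [0,1,3,5,6,7,8,9]=8  [0,1,4,5,6,7,8,9]=8  [1,2,3,5,6,7,8,9]=28  [1,3,4,5,6,7,8,9]=56  [2,3,4,5,6,7,8,9]=168
  first=0(t) contributes 252
  first=2(q) contributes 72
  first=4(r) contributes 36
|[w]| = 360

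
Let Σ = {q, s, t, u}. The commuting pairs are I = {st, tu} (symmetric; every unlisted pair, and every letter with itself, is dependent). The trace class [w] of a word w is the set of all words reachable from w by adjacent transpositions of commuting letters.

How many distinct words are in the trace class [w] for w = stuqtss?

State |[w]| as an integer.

9

0(s) covers ∅
1(t) covers ∅
2(u) covers 0:s
3(q) covers 1:t, 2:u
4(t) covers 3:q
5(s) covers 3:q
6(s) covers 5:s
floor of heap: 0:s, 1:t
completions by unplaced set U, small U first (add the entries for U minus each lowest piece of U):
  |U|=1: {4}:1  {6}:1
  |U|=2: {4,6}:2  {5,6}:1
  |U|=3: {4,5,6}:3
  |U|=4: {3,4,5,6}:3
  |U|=5: {1,3,4,5,6}:3  {2,3,4,5,6}:3
  start at 0(s): 6
  start at 1(t): 3
sum over floor = 9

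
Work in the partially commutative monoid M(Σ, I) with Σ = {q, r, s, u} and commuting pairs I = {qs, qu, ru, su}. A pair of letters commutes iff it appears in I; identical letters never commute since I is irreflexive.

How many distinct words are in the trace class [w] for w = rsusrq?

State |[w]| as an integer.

6

drop 0:r onto floor
drop 1:s onto {0:r}
drop 2:u onto floor
drop 3:s onto {1:s}
drop 4:r onto {3:s}
drop 5:q onto {4:r}
ground layer = {0:r, 2:u}
drop-orders for the pieces not yet dropped (sum over which currently-grounded one goes next):
  1 to go: {2} 1  {5} 1
  2 to go: {2,5} 2  {4,5} 1
  3 to go: {2,4,5} 3  {3,4,5} 1
  4 to go: {1,3,4,5} 1  {2,3,4,5} 4
  if 0:r drops first: 5 orders
  if 2:u drops first: 1 orders
heap linearizations: 6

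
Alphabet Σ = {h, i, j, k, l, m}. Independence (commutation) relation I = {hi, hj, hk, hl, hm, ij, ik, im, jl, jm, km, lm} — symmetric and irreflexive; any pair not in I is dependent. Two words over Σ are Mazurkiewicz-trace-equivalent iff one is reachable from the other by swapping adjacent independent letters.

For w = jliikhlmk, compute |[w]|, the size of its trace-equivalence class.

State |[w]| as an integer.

648

drop 0:j onto floor
drop 1:l onto floor
drop 2:i onto {1:l}
drop 3:i onto {2:i}
drop 4:k onto {0:j, 1:l}
drop 5:h onto floor
drop 6:l onto {3:i, 4:k}
drop 7:m onto floor
drop 8:k onto {6:l}
ground layer = {0:j, 1:l, 5:h, 7:m}
drop-orders for the pieces not yet dropped (sum over which currently-grounded one goes next):
  1 to go: {5} 1  {7} 1  {8} 1
  2 to go: {5,7} 2  {5,8} 2  {6,8} 1  {7,8} 2
  3 to go: {3,6,8} 1  {4,6,8} 1  {5,6,8} 3  {5,7,8} 6  {6,7,8} 3
  4 to go: {0,4,6,8} 1  {2,3,6,8} 1  {3,4,6,8} 2  {3,5,6,8} 4  {3,6,7,8} 4  {4,5,6,8} 4  {4,6,7,8} 4  {5,6,7,8} 12
  5 to go: {0,3,4,6,8} 3  {0,4,5,6,8} 5  {0,4,6,7,8} 5  {2,3,4,6,8} 3  {2,3,5,6,8} 5  {2,3,6,7,8} 5  {3,4,5,6,8} 10  {3,4,6,7,8} 10  {3,5,6,7,8} 20  {4,5,6,7,8} 20
  6 to go: {0,2,3,4,6,8} 6  {0,3,4,5,6,8} 18  {0,3,4,6,7,8} 18  {0,4,5,6,7,8} 30  {1,2,3,4,6,8} 3  {2,3,4,5,6,8} 18  {2,3,4,6,7,8} 18  {2,3,5,6,7,8} 30  {3,4,5,6,7,8} 60
  7 to go: {0,1,2,3,4,6,8} 9  {0,2,3,4,5,6,8} 42  {0,2,3,4,6,7,8} 42  {0,3,4,5,6,7,8} 126  {1,2,3,4,5,6,8} 21  {1,2,3,4,6,7,8} 21  {2,3,4,5,6,7,8} 126
  if 0:j drops first: 168 orders
  if 1:l drops first: 336 orders
  if 5:h drops first: 72 orders
  if 7:m drops first: 72 orders
heap linearizations: 648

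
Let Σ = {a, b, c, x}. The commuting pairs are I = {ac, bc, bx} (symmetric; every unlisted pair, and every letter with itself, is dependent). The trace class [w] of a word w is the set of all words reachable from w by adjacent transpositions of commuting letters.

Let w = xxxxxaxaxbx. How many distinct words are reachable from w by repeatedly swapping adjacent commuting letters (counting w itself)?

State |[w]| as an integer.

3

0(x) covers ∅
1(x) covers 0:x
2(x) covers 1:x
3(x) covers 2:x
4(x) covers 3:x
5(a) covers 4:x
6(x) covers 5:a
7(a) covers 6:x
8(x) covers 7:a
9(b) covers 7:a
10(x) covers 8:x
floor of heap: 0:x
completions by unplaced set U, small U first (add the entries for U minus each lowest piece of U):
  |U|=1: {9}:1  {10}:1
  |U|=2: {8,10}:1  {9,10}:2
  |U|=3: {8,9,10}:3
  |U|=4: {7,8,9,10}:3
  |U|=5: {6,7,8,9,10}:3
  |U|=6: {5,6,7,8,9,10}:3
  |U|=7: {4,5,6,7,8,9,10}:3
  |U|=8: {3,4,5,6,7,8,9,10}:3
  |U|=9: {2,3,4,5,6,7,8,9,10}:3
  start at 0(x): 3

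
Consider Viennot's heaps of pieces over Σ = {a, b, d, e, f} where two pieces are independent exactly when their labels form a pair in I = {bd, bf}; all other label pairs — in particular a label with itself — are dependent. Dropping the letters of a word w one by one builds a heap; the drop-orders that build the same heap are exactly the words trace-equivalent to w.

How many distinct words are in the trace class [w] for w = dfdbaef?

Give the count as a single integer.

#0=d has no predecessor
#1=f depends on [0:d]
#2=d depends on [1:f]
#3=b has no predecessor
#4=a depends on [2:d, 3:b]
#5=e depends on [4:a]
#6=f depends on [5:e]
sources: [0:d, 3:b]
N(rest) = Σ N(rest − s) over sources s of rest; N(one piece) = 1:
  size 1 → [6]=1
  size 2 → [5,6]=1
  size 3 → [4,5,6]=1
  size 4 → [2,4,5,6]=1  [3,4,5,6]=1
  size 5 → [1,2,4,5,6]=1  [2,3,4,5,6]=2
  first=0(d) contributes 3
  first=3(b) contributes 1
|[w]| = 4

4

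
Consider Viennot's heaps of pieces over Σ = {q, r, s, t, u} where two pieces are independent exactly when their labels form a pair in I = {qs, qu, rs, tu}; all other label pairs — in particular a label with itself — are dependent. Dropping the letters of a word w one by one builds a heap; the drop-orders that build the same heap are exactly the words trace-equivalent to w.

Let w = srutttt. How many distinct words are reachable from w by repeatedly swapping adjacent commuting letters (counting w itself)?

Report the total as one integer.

10

piece 0:s — minimal
piece 1:r — minimal
piece 2:u rests on {0:s, 1:r}
piece 3:t rests on {0:s, 1:r}
piece 4:t rests on {3:t}
piece 5:t rests on {4:t}
piece 6:t rests on {5:t}
minimal pieces: {0:s, 1:r}
ways to finish when only these pieces remain (= sum over removing one remaining piece with nothing left below it):
  1 left: {2}→1  {6}→1
  2 left: {2,6}→2  {5,6}→1
  3 left: {2,5,6}→3  {4,5,6}→1
  4 left: {2,4,5,6}→4  {3,4,5,6}→1
  5 left: {2,3,4,5,6}→5
  placing 0:s first → 5 extensions
  placing 1:r first → 5 extensions
total linear extensions = 10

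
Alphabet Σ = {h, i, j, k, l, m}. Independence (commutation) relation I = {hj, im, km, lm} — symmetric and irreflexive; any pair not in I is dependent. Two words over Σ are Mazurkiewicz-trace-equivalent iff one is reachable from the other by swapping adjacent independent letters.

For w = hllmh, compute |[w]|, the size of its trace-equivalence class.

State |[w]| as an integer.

3

#0=h has no predecessor
#1=l depends on [0:h]
#2=l depends on [1:l]
#3=m depends on [0:h]
#4=h depends on [2:l, 3:m]
sources: [0:h]
N(rest) = Σ N(rest − s) over sources s of rest; N(one piece) = 1:
  size 1 → [4]=1
  size 2 → [2,4]=1  [3,4]=1
  size 3 → [1,2,4]=1  [2,3,4]=2
  first=0(h) contributes 3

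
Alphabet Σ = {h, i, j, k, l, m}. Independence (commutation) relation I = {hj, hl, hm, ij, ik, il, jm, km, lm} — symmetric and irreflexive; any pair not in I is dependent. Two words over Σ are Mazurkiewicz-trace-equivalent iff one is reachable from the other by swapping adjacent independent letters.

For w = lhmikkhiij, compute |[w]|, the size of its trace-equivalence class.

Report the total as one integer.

116

0(l) covers ∅
1(h) covers ∅
2(m) covers ∅
3(i) covers 1:h, 2:m
4(k) covers 0:l, 1:h
5(k) covers 4:k
6(h) covers 3:i, 5:k
7(i) covers 6:h
8(i) covers 7:i
9(j) covers 5:k
floor of heap: 0:l, 1:h, 2:m
completions by unplaced set U, small U first (add the entries for U minus each lowest piece of U):
  |U|=1: {8}:1  {9}:1
  |U|=2: {7,8}:1  {8,9}:2
  |U|=3: {6,7,8}:1  {7,8,9}:3
  |U|=4: {3,6,7,8}:1  {6,7,8,9}:4
  |U|=5: {2,3,6,7,8}:1  {3,6,7,8,9}:5  {5,6,7,8,9}:4
  |U|=6: {2,3,6,7,8,9}:6  {3,5,6,7,8,9}:9  {4,5,6,7,8,9}:4
  |U|=7: {0,4,5,6,7,8,9}:4  {2,3,5,6,7,8,9}:15  {3,4,5,6,7,8,9}:13
  |U|=8: {0,3,4,5,6,7,8,9}:17  {1,3,4,5,6,7,8,9}:13  {2,3,4,5,6,7,8,9}:28
  start at 0(l): 41
  start at 1(h): 45
  start at 2(m): 30
sum over floor = 116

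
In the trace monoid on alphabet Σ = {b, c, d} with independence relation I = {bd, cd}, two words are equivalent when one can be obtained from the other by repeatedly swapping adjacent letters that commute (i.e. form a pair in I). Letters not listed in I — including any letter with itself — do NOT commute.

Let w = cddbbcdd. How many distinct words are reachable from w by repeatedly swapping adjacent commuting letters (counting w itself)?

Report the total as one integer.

70

0(c) covers ∅
1(d) covers ∅
2(d) covers 1:d
3(b) covers 0:c
4(b) covers 3:b
5(c) covers 4:b
6(d) covers 2:d
7(d) covers 6:d
floor of heap: 0:c, 1:d
completions by unplaced set U, small U first (add the entries for U minus each lowest piece of U):
  |U|=1: {5}:1  {7}:1
  |U|=2: {4,5}:1  {5,7}:2  {6,7}:1
  |U|=3: {2,6,7}:1  {3,4,5}:1  {4,5,7}:3  {5,6,7}:3
  |U|=4: {0,3,4,5}:1  {1,2,6,7}:1  {2,5,6,7}:4  {3,4,5,7}:4  {4,5,6,7}:6
  |U|=5: {0,3,4,5,7}:5  {1,2,5,6,7}:5  {2,4,5,6,7}:10  {3,4,5,6,7}:10
  |U|=6: {0,3,4,5,6,7}:15  {1,2,4,5,6,7}:15  {2,3,4,5,6,7}:20
  start at 0(c): 35
  start at 1(d): 35
sum over floor = 70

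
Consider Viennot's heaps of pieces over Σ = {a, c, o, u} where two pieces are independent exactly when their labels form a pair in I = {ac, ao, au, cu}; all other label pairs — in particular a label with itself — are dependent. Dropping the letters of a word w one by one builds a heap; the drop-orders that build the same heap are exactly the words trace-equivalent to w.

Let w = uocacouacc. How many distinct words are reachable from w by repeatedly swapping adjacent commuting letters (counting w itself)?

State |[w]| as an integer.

0(u) covers ∅
1(o) covers 0:u
2(c) covers 1:o
3(a) covers ∅
4(c) covers 2:c
5(o) covers 4:c
6(u) covers 5:o
7(a) covers 3:a
8(c) covers 5:o
9(c) covers 8:c
floor of heap: 0:u, 3:a
completions by unplaced set U, small U first (add the entries for U minus each lowest piece of U):
  |U|=1: {6}:1  {7}:1  {9}:1
  |U|=2: {3,7}:1  {6,7}:2  {6,9}:2  {7,9}:2  {8,9}:1
  |U|=3: {3,6,7}:3  {3,7,9}:3  {6,7,9}:6  {6,8,9}:3  {7,8,9}:3
  |U|=4: {3,6,7,9}:12  {3,7,8,9}:6  {5,6,8,9}:3  {6,7,8,9}:12
  |U|=5: {3,6,7,8,9}:30  {4,5,6,8,9}:3  {5,6,7,8,9}:15
  |U|=6: {2,4,5,6,8,9}:3  {3,5,6,7,8,9}:45  {4,5,6,7,8,9}:18
  |U|=7: {1,2,4,5,6,8,9}:3  {2,4,5,6,7,8,9}:21  {3,4,5,6,7,8,9}:63
  |U|=8: {0,1,2,4,5,6,8,9}:3  {1,2,4,5,6,7,8,9}:24  {2,3,4,5,6,7,8,9}:84
  start at 0(u): 108
  start at 3(a): 27
sum over floor = 135

135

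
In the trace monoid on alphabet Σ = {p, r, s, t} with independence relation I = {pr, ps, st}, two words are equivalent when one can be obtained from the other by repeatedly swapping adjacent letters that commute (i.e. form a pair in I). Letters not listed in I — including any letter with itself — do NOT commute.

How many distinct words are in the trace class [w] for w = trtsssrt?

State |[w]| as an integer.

drop 0:t onto floor
drop 1:r onto {0:t}
drop 2:t onto {1:r}
drop 3:s onto {1:r}
drop 4:s onto {3:s}
drop 5:s onto {4:s}
drop 6:r onto {2:t, 5:s}
drop 7:t onto {6:r}
ground layer = {0:t}
drop-orders for the pieces not yet dropped (sum over which currently-grounded one goes next):
  1 to go: {7} 1
  2 to go: {6,7} 1
  3 to go: {2,6,7} 1  {5,6,7} 1
  4 to go: {2,5,6,7} 2  {4,5,6,7} 1
  5 to go: {2,4,5,6,7} 3  {3,4,5,6,7} 1
  6 to go: {2,3,4,5,6,7} 4
  if 0:t drops first: 4 orders

4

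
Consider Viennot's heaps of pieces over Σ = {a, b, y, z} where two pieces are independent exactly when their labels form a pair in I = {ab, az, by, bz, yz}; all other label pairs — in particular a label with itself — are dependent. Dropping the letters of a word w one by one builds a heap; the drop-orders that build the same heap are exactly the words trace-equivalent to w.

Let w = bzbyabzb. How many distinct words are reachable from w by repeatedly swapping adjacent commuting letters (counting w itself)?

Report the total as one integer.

0(b) covers ∅
1(z) covers ∅
2(b) covers 0:b
3(y) covers ∅
4(a) covers 3:y
5(b) covers 2:b
6(z) covers 1:z
7(b) covers 5:b
floor of heap: 0:b, 1:z, 3:y
completions by unplaced set U, small U first (add the entries for U minus each lowest piece of U):
  |U|=1: {4}:1  {6}:1  {7}:1
  |U|=2: {1,6}:1  {3,4}:1  {4,6}:2  {4,7}:2  {5,7}:1  {6,7}:2
  |U|=3: {1,4,6}:3  {1,6,7}:3  {2,5,7}:1  {3,4,6}:3  {3,4,7}:3  {4,5,7}:3  {4,6,7}:6  {5,6,7}:3
  |U|=4: {0,2,5,7}:1  {1,3,4,6}:6  {1,4,6,7}:12  {1,5,6,7}:6  {2,4,5,7}:4  {2,5,6,7}:4  {3,4,5,7}:6  {3,4,6,7}:12  {4,5,6,7}:12
  |U|=5: {0,2,4,5,7}:5  {0,2,5,6,7}:5  {1,2,5,6,7}:10  {1,3,4,6,7}:30  {1,4,5,6,7}:30  {2,3,4,5,7}:10  {2,4,5,6,7}:20  {3,4,5,6,7}:30
  |U|=6: {0,1,2,5,6,7}:15  {0,2,3,4,5,7}:15  {0,2,4,5,6,7}:30  {1,2,4,5,6,7}:60  {1,3,4,5,6,7}:90  {2,3,4,5,6,7}:60
  start at 0(b): 210
  start at 1(z): 105
  start at 3(y): 105
sum over floor = 420

420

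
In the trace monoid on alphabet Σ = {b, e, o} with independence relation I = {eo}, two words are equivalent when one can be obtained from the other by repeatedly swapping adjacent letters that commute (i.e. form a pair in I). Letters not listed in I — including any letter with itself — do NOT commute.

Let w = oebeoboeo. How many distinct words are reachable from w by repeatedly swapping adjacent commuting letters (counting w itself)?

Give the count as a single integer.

0(o) covers ∅
1(e) covers ∅
2(b) covers 0:o, 1:e
3(e) covers 2:b
4(o) covers 2:b
5(b) covers 3:e, 4:o
6(o) covers 5:b
7(e) covers 5:b
8(o) covers 6:o
floor of heap: 0:o, 1:e
completions by unplaced set U, small U first (add the entries for U minus each lowest piece of U):
  |U|=1: {7}:1  {8}:1
  |U|=2: {6,8}:1  {7,8}:2
  |U|=3: {6,7,8}:3
  |U|=4: {5,6,7,8}:3
  |U|=5: {3,5,6,7,8}:3  {4,5,6,7,8}:3
  |U|=6: {3,4,5,6,7,8}:6
  |U|=7: {2,3,4,5,6,7,8}:6
  start at 0(o): 6
  start at 1(e): 6
sum over floor = 12

12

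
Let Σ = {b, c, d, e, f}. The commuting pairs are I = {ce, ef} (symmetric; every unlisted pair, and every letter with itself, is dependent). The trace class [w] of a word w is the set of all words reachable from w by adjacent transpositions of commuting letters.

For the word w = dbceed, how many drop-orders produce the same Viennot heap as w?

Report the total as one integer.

3

0(d) covers ∅
1(b) covers 0:d
2(c) covers 1:b
3(e) covers 1:b
4(e) covers 3:e
5(d) covers 2:c, 4:e
floor of heap: 0:d
completions by unplaced set U, small U first (add the entries for U minus each lowest piece of U):
  |U|=1: {5}:1
  |U|=2: {2,5}:1  {4,5}:1
  |U|=3: {2,4,5}:2  {3,4,5}:1
  |U|=4: {2,3,4,5}:3
  start at 0(d): 3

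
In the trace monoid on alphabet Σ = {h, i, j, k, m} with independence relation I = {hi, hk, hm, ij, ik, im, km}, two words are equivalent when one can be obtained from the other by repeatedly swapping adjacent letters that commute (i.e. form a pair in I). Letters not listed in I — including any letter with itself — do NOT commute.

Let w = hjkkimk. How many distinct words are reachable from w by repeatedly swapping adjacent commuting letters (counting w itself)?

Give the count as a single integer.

28

piece 0:h — minimal
piece 1:j rests on {0:h}
piece 2:k rests on {1:j}
piece 3:k rests on {2:k}
piece 4:i — minimal
piece 5:m rests on {1:j}
piece 6:k rests on {3:k}
minimal pieces: {0:h, 4:i}
ways to finish when only these pieces remain (= sum over removing one remaining piece with nothing left below it):
  1 left: {4}→1  {5}→1  {6}→1
  2 left: {3,6}→1  {4,5}→2  {4,6}→2  {5,6}→2
  3 left: {2,3,6}→1  {3,4,6}→3  {3,5,6}→3  {4,5,6}→6
  4 left: {2,3,4,6}→4  {2,3,5,6}→4  {3,4,5,6}→12
  5 left: {1,2,3,5,6}→4  {2,3,4,5,6}→20
  placing 0:h first → 24 extensions
  placing 4:i first → 4 extensions
total linear extensions = 28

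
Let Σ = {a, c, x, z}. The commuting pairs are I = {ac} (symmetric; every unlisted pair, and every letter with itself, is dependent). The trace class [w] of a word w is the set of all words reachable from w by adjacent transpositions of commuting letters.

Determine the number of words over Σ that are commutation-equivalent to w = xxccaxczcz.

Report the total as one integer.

3

drop 0:x onto floor
drop 1:x onto {0:x}
drop 2:c onto {1:x}
drop 3:c onto {2:c}
drop 4:a onto {1:x}
drop 5:x onto {3:c, 4:a}
drop 6:c onto {5:x}
drop 7:z onto {6:c}
drop 8:c onto {7:z}
drop 9:z onto {8:c}
ground layer = {0:x}
drop-orders for the pieces not yet dropped (sum over which currently-grounded one goes next):
  1 to go: {9} 1
  2 to go: {8,9} 1
  3 to go: {7,8,9} 1
  4 to go: {6,7,8,9} 1
  5 to go: {5,6,7,8,9} 1
  6 to go: {3,5,6,7,8,9} 1  {4,5,6,7,8,9} 1
  7 to go: {2,3,5,6,7,8,9} 1  {3,4,5,6,7,8,9} 2
  8 to go: {2,3,4,5,6,7,8,9} 3
  if 0:x drops first: 3 orders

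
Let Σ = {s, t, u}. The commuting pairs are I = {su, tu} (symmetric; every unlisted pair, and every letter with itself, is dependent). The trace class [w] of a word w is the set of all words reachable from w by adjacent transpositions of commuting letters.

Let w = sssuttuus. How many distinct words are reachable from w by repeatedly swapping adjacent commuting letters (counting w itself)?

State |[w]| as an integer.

piece 0:s — minimal
piece 1:s rests on {0:s}
piece 2:s rests on {1:s}
piece 3:u — minimal
piece 4:t rests on {2:s}
piece 5:t rests on {4:t}
piece 6:u rests on {3:u}
piece 7:u rests on {6:u}
piece 8:s rests on {5:t}
minimal pieces: {0:s, 3:u}
ways to finish when only these pieces remain (= sum over removing one remaining piece with nothing left below it):
  1 left: {7}→1  {8}→1
  2 left: {5,8}→1  {6,7}→1  {7,8}→2
  3 left: {3,6,7}→1  {4,5,8}→1  {5,7,8}→3  {6,7,8}→3
  4 left: {2,4,5,8}→1  {3,6,7,8}→4  {4,5,7,8}→4  {5,6,7,8}→6
  5 left: {1,2,4,5,8}→1  {2,4,5,7,8}→5  {3,5,6,7,8}→10  {4,5,6,7,8}→10
  6 left: {0,1,2,4,5,8}→1  {1,2,4,5,7,8}→6  {2,4,5,6,7,8}→15  {3,4,5,6,7,8}→20
  7 left: {0,1,2,4,5,7,8}→7  {1,2,4,5,6,7,8}→21  {2,3,4,5,6,7,8}→35
  placing 0:s first → 56 extensions
  placing 3:u first → 28 extensions
total linear extensions = 84

84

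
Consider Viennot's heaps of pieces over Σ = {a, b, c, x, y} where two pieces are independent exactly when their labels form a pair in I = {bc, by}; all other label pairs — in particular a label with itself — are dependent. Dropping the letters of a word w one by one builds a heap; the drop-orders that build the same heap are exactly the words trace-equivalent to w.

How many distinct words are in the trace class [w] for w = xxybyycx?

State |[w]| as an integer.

5

0(x) covers ∅
1(x) covers 0:x
2(y) covers 1:x
3(b) covers 1:x
4(y) covers 2:y
5(y) covers 4:y
6(c) covers 5:y
7(x) covers 3:b, 6:c
floor of heap: 0:x
completions by unplaced set U, small U first (add the entries for U minus each lowest piece of U):
  |U|=1: {7}:1
  |U|=2: {3,7}:1  {6,7}:1
  |U|=3: {3,6,7}:2  {5,6,7}:1
  |U|=4: {3,5,6,7}:3  {4,5,6,7}:1
  |U|=5: {2,4,5,6,7}:1  {3,4,5,6,7}:4
  |U|=6: {2,3,4,5,6,7}:5
  start at 0(x): 5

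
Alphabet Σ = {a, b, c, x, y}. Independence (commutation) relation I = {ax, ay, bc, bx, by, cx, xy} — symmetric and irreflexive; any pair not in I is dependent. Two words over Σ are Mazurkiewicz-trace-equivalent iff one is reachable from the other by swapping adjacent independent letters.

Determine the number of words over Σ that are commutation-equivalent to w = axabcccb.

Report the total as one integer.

80

drop 0:a onto floor
drop 1:x onto floor
drop 2:a onto {0:a}
drop 3:b onto {2:a}
drop 4:c onto {2:a}
drop 5:c onto {4:c}
drop 6:c onto {5:c}
drop 7:b onto {3:b}
ground layer = {0:a, 1:x}
drop-orders for the pieces not yet dropped (sum over which currently-grounded one goes next):
  1 to go: {1} 1  {6} 1  {7} 1
  2 to go: {1,6} 2  {1,7} 2  {3,7} 1  {5,6} 1  {6,7} 2
  3 to go: {1,3,7} 3  {1,5,6} 3  {1,6,7} 6  {3,6,7} 3  {4,5,6} 1  {5,6,7} 3
  4 to go: {1,3,6,7} 12  {1,4,5,6} 4  {1,5,6,7} 12  {3,5,6,7} 6  {4,5,6,7} 4
  5 to go: {1,3,5,6,7} 30  {1,4,5,6,7} 20  {3,4,5,6,7} 10
  6 to go: {1,3,4,5,6,7} 60  {2,3,4,5,6,7} 10
  if 0:a drops first: 70 orders
  if 1:x drops first: 10 orders
heap linearizations: 80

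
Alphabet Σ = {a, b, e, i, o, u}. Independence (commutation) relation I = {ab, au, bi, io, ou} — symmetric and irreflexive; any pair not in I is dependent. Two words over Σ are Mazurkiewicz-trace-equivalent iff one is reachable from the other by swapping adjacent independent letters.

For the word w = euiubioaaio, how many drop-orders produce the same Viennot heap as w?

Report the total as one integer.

drop 0:e onto floor
drop 1:u onto {0:e}
drop 2:i onto {1:u}
drop 3:u onto {2:i}
drop 4:b onto {3:u}
drop 5:i onto {3:u}
drop 6:o onto {4:b}
drop 7:a onto {5:i, 6:o}
drop 8:a onto {7:a}
drop 9:i onto {8:a}
drop 10:o onto {8:a}
ground layer = {0:e}
drop-orders for the pieces not yet dropped (sum over which currently-grounded one goes next):
  1 to go: {9} 1  {10} 1
  2 to go: {9,10} 2
  3 to go: {8,9,10} 2
  4 to go: {7,8,9,10} 2
  5 to go: {5,7,8,9,10} 2  {6,7,8,9,10} 2
  6 to go: {4,6,7,8,9,10} 2  {5,6,7,8,9,10} 4
  7 to go: {4,5,6,7,8,9,10} 6
  8 to go: {3,4,5,6,7,8,9,10} 6
  9 to go: {2,3,4,5,6,7,8,9,10} 6
  if 0:e drops first: 6 orders

6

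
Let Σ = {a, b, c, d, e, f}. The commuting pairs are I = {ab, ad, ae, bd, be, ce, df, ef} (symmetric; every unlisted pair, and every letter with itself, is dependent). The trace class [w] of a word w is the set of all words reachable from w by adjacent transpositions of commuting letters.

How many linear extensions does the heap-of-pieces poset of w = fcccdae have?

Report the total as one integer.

3

#0=f has no predecessor
#1=c depends on [0:f]
#2=c depends on [1:c]
#3=c depends on [2:c]
#4=d depends on [3:c]
#5=a depends on [3:c]
#6=e depends on [4:d]
sources: [0:f]
N(rest) = Σ N(rest − s) over sources s of rest; N(one piece) = 1:
  size 1 → [5]=1  [6]=1
  size 2 → [4,6]=1  [5,6]=2
  size 3 → [4,5,6]=3
  size 4 → [3,4,5,6]=3
  size 5 → [2,3,4,5,6]=3
  first=0(f) contributes 3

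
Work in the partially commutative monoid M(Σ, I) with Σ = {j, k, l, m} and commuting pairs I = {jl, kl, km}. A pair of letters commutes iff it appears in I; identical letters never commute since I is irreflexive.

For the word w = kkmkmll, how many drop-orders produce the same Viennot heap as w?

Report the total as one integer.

#0=k has no predecessor
#1=k depends on [0:k]
#2=m has no predecessor
#3=k depends on [1:k]
#4=m depends on [2:m]
#5=l depends on [4:m]
#6=l depends on [5:l]
sources: [0:k, 2:m]
N(rest) = Σ N(rest − s) over sources s of rest; N(one piece) = 1:
  size 1 → [3]=1  [6]=1
  size 2 → [1,3]=1  [3,6]=2  [5,6]=1
  size 3 → [0,1,3]=1  [1,3,6]=3  [3,5,6]=3  [4,5,6]=1
  size 4 → [0,1,3,6]=4  [1,3,5,6]=6  [2,4,5,6]=1  [3,4,5,6]=4
  size 5 → [0,1,3,5,6]=10  [1,3,4,5,6]=10  [2,3,4,5,6]=5
  first=0(k) contributes 15
  first=2(m) contributes 20
|[w]| = 35

35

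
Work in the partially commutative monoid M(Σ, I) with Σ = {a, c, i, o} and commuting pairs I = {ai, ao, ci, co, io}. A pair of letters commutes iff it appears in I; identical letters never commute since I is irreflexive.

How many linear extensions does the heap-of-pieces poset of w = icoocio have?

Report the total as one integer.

#0=i has no predecessor
#1=c has no predecessor
#2=o has no predecessor
#3=o depends on [2:o]
#4=c depends on [1:c]
#5=i depends on [0:i]
#6=o depends on [3:o]
sources: [0:i, 1:c, 2:o]
N(rest) = Σ N(rest − s) over sources s of rest; N(one piece) = 1:
  size 1 → [4]=1  [5]=1  [6]=1
  size 2 → [0,5]=1  [1,4]=1  [3,6]=1  [4,5]=2  [4,6]=2  [5,6]=2
  size 3 → [0,4,5]=3  [0,5,6]=3  [1,4,5]=3  [1,4,6]=3  [2,3,6]=1  [3,4,6]=3  [3,5,6]=3  [4,5,6]=6
  size 4 → [0,1,4,5]=6  [0,3,5,6]=6  [0,4,5,6]=12  [1,3,4,6]=6  [1,4,5,6]=12  [2,3,4,6]=4  [2,3,5,6]=4  [3,4,5,6]=12
  size 5 → [0,1,4,5,6]=30  [0,2,3,5,6]=10  [0,3,4,5,6]=30  [1,2,3,4,6]=10  [1,3,4,5,6]=30  [2,3,4,5,6]=20
  first=0(i) contributes 60
  first=1(c) contributes 60
  first=2(o) contributes 90
|[w]| = 210

210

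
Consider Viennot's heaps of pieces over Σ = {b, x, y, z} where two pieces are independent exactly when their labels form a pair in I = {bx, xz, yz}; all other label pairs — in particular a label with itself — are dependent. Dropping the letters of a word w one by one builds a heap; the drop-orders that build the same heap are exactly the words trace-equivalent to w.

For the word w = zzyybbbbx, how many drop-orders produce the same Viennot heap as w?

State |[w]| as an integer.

34

#0=z has no predecessor
#1=z depends on [0:z]
#2=y has no predecessor
#3=y depends on [2:y]
#4=b depends on [1:z, 3:y]
#5=b depends on [4:b]
#6=b depends on [5:b]
#7=b depends on [6:b]
#8=x depends on [3:y]
sources: [0:z, 2:y]
N(rest) = Σ N(rest − s) over sources s of rest; N(one piece) = 1:
  size 1 → [7]=1  [8]=1
  size 2 → [6,7]=1  [7,8]=2
  size 3 → [5,6,7]=1  [6,7,8]=3
  size 4 → [4,5,6,7]=1  [5,6,7,8]=4
  size 5 → [1,4,5,6,7]=1  [4,5,6,7,8]=5
  size 6 → [0,1,4,5,6,7]=1  [1,4,5,6,7,8]=6  [3,4,5,6,7,8]=5
  size 7 → [0,1,4,5,6,7,8]=7  [1,3,4,5,6,7,8]=11  [2,3,4,5,6,7,8]=5
  first=0(z) contributes 16
  first=2(y) contributes 18
|[w]| = 34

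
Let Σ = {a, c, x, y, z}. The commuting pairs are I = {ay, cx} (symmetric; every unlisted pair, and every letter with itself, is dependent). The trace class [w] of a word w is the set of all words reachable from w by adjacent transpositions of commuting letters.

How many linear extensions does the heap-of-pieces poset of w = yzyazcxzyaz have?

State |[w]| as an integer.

#0=y has no predecessor
#1=z depends on [0:y]
#2=y depends on [1:z]
#3=a depends on [1:z]
#4=z depends on [2:y, 3:a]
#5=c depends on [4:z]
#6=x depends on [4:z]
#7=z depends on [5:c, 6:x]
#8=y depends on [7:z]
#9=a depends on [7:z]
#10=z depends on [8:y, 9:a]
sources: [0:y]
N(rest) = Σ N(rest − s) over sources s of rest; N(one piece) = 1:
  size 1 → [10]=1
  size 2 → [8,10]=1  [9,10]=1
  size 3 → [8,9,10]=2
  size 4 → [7,8,9,10]=2
  size 5 → [5,7,8,9,10]=2  [6,7,8,9,10]=2
  size 6 → [5,6,7,8,9,10]=4
  size 7 → [4,5,6,7,8,9,10]=4
  size 8 → [2,4,5,6,7,8,9,10]=4  [3,4,5,6,7,8,9,10]=4
  size 9 → [2,3,4,5,6,7,8,9,10]=8
  first=0(y) contributes 8

8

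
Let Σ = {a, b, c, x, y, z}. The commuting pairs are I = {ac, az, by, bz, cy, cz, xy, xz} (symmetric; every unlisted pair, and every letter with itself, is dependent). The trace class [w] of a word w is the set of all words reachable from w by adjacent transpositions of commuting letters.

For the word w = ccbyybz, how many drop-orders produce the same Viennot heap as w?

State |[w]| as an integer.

0(c) covers ∅
1(c) covers 0:c
2(b) covers 1:c
3(y) covers ∅
4(y) covers 3:y
5(b) covers 2:b
6(z) covers 4:y
floor of heap: 0:c, 3:y
completions by unplaced set U, small U first (add the entries for U minus each lowest piece of U):
  |U|=1: {5}:1  {6}:1
  |U|=2: {2,5}:1  {4,6}:1  {5,6}:2
  |U|=3: {1,2,5}:1  {2,5,6}:3  {3,4,6}:1  {4,5,6}:3
  |U|=4: {0,1,2,5}:1  {1,2,5,6}:4  {2,4,5,6}:6  {3,4,5,6}:4
  |U|=5: {0,1,2,5,6}:5  {1,2,4,5,6}:10  {2,3,4,5,6}:10
  start at 0(c): 20
  start at 3(y): 15
sum over floor = 35

35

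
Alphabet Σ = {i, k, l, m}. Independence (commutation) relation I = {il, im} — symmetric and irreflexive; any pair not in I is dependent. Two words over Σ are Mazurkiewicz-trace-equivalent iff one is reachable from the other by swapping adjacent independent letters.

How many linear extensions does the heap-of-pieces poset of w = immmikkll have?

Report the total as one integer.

0(i) covers ∅
1(m) covers ∅
2(m) covers 1:m
3(m) covers 2:m
4(i) covers 0:i
5(k) covers 3:m, 4:i
6(k) covers 5:k
7(l) covers 6:k
8(l) covers 7:l
floor of heap: 0:i, 1:m
completions by unplaced set U, small U first (add the entries for U minus each lowest piece of U):
  |U|=1: {8}:1
  |U|=2: {7,8}:1
  |U|=3: {6,7,8}:1
  |U|=4: {5,6,7,8}:1
  |U|=5: {3,5,6,7,8}:1  {4,5,6,7,8}:1
  |U|=6: {0,4,5,6,7,8}:1  {2,3,5,6,7,8}:1  {3,4,5,6,7,8}:2
  |U|=7: {0,3,4,5,6,7,8}:3  {1,2,3,5,6,7,8}:1  {2,3,4,5,6,7,8}:3
  start at 0(i): 4
  start at 1(m): 6
sum over floor = 10

10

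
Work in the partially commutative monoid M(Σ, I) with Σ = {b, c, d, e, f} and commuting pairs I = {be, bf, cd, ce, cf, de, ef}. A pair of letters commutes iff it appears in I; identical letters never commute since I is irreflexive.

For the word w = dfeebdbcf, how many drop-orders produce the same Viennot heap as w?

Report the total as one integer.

drop 0:d onto floor
drop 1:f onto {0:d}
drop 2:e onto floor
drop 3:e onto {2:e}
drop 4:b onto {0:d}
drop 5:d onto {1:f, 4:b}
drop 6:b onto {5:d}
drop 7:c onto {6:b}
drop 8:f onto {5:d}
ground layer = {0:d, 2:e}
drop-orders for the pieces not yet dropped (sum over which currently-grounded one goes next):
  1 to go: {3} 1  {7} 1  {8} 1
  2 to go: {2,3} 1  {3,7} 2  {3,8} 2  {6,7} 1  {7,8} 2
  3 to go: {2,3,7} 3  {2,3,8} 3  {3,6,7} 3  {3,7,8} 6  {6,7,8} 3
  4 to go: {2,3,6,7} 6  {2,3,7,8} 12  {3,6,7,8} 12  {5,6,7,8} 3
  5 to go: {1,5,6,7,8} 3  {2,3,6,7,8} 30  {3,5,6,7,8} 15  {4,5,6,7,8} 3
  6 to go: {1,3,5,6,7,8} 18  {1,4,5,6,7,8} 6  {2,3,5,6,7,8} 45  {3,4,5,6,7,8} 18
  7 to go: {0,1,4,5,6,7,8} 6  {1,2,3,5,6,7,8} 63  {1,3,4,5,6,7,8} 42  {2,3,4,5,6,7,8} 63
  if 0:d drops first: 168 orders
  if 2:e drops first: 48 orders
heap linearizations: 216

216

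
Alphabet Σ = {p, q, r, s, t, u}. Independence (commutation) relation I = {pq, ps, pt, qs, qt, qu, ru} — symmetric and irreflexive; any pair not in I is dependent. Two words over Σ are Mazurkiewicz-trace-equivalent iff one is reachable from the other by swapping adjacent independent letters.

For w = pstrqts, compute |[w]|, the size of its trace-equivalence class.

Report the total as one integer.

9

piece 0:p — minimal
piece 1:s — minimal
piece 2:t rests on {1:s}
piece 3:r rests on {0:p, 2:t}
piece 4:q rests on {3:r}
piece 5:t rests on {3:r}
piece 6:s rests on {5:t}
minimal pieces: {0:p, 1:s}
ways to finish when only these pieces remain (= sum over removing one remaining piece with nothing left below it):
  1 left: {4}→1  {6}→1
  2 left: {4,6}→2  {5,6}→1
  3 left: {4,5,6}→3
  4 left: {3,4,5,6}→3
  5 left: {0,3,4,5,6}→3  {2,3,4,5,6}→3
  placing 0:p first → 3 extensions
  placing 1:s first → 6 extensions
total linear extensions = 9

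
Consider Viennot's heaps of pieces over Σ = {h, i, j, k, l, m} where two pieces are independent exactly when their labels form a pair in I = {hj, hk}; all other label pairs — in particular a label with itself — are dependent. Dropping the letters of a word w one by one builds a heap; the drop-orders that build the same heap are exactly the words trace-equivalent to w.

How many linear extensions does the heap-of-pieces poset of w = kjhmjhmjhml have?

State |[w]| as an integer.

#0=k has no predecessor
#1=j depends on [0:k]
#2=h has no predecessor
#3=m depends on [1:j, 2:h]
#4=j depends on [3:m]
#5=h depends on [3:m]
#6=m depends on [4:j, 5:h]
#7=j depends on [6:m]
#8=h depends on [6:m]
#9=m depends on [7:j, 8:h]
#10=l depends on [9:m]
sources: [0:k, 2:h]
N(rest) = Σ N(rest − s) over sources s of rest; N(one piece) = 1:
  size 1 → [10]=1
  size 2 → [9,10]=1
  size 3 → [7,9,10]=1  [8,9,10]=1
  size 4 → [7,8,9,10]=2
  size 5 → [6,7,8,9,10]=2
  size 6 → [4,6,7,8,9,10]=2  [5,6,7,8,9,10]=2
  size 7 → [4,5,6,7,8,9,10]=4
  size 8 → [3,4,5,6,7,8,9,10]=4
  size 9 → [1,3,4,5,6,7,8,9,10]=4  [2,3,4,5,6,7,8,9,10]=4
  first=0(k) contributes 8
  first=2(h) contributes 4
|[w]| = 12

12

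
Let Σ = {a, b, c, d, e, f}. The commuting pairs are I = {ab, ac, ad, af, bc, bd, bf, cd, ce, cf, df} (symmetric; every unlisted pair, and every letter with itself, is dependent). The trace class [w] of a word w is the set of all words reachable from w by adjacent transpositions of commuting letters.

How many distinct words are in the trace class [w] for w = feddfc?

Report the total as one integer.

18

piece 0:f — minimal
piece 1:e rests on {0:f}
piece 2:d rests on {1:e}
piece 3:d rests on {2:d}
piece 4:f rests on {1:e}
piece 5:c — minimal
minimal pieces: {0:f, 5:c}
ways to finish when only these pieces remain (= sum over removing one remaining piece with nothing left below it):
  1 left: {3}→1  {4}→1  {5}→1
  2 left: {2,3}→1  {3,4}→2  {3,5}→2  {4,5}→2
  3 left: {2,3,4}→3  {2,3,5}→3  {3,4,5}→6
  4 left: {1,2,3,4}→3  {2,3,4,5}→12
  placing 0:f first → 15 extensions
  placing 5:c first → 3 extensions
total linear extensions = 18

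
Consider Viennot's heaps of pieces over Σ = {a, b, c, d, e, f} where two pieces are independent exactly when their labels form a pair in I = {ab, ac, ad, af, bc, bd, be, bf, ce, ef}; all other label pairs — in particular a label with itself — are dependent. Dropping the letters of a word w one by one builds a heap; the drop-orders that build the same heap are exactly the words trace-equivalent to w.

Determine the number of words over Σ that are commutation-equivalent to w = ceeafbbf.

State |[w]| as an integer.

560

#0=c has no predecessor
#1=e has no predecessor
#2=e depends on [1:e]
#3=a depends on [2:e]
#4=f depends on [0:c]
#5=b has no predecessor
#6=b depends on [5:b]
#7=f depends on [4:f]
sources: [0:c, 1:e, 5:b]
N(rest) = Σ N(rest − s) over sources s of rest; N(one piece) = 1:
  size 1 → [3]=1  [6]=1  [7]=1
  size 2 → [2,3]=1  [3,6]=2  [3,7]=2  [4,7]=1  [5,6]=1  [6,7]=2
  size 3 → [0,4,7]=1  [1,2,3]=1  [2,3,6]=3  [2,3,7]=3  [3,4,7]=3  [3,5,6]=3  [3,6,7]=6  [4,6,7]=3  [5,6,7]=3
  size 4 → [0,3,4,7]=4  [0,4,6,7]=4  [1,2,3,6]=4  [1,2,3,7]=4  [2,3,4,7]=6  [2,3,5,6]=6  [2,3,6,7]=12  [3,4,6,7]=12  [3,5,6,7]=12  [4,5,6,7]=6
  size 5 → [0,2,3,4,7]=10  [0,3,4,6,7]=20  [0,4,5,6,7]=10  [1,2,3,4,7]=10  [1,2,3,5,6]=10  [1,2,3,6,7]=20  [2,3,4,6,7]=30  [2,3,5,6,7]=30  [3,4,5,6,7]=30
  size 6 → [0,1,2,3,4,7]=20  [0,2,3,4,6,7]=60  [0,3,4,5,6,7]=60  [1,2,3,4,6,7]=60  [1,2,3,5,6,7]=60  [2,3,4,5,6,7]=90
  first=0(c) contributes 210
  first=1(e) contributes 210
  first=5(b) contributes 140
|[w]| = 560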